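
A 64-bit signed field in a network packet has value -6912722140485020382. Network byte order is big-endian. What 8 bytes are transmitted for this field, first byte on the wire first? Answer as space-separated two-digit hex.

Two's complement of -6912722140485020382 in 64 bits: 6912722140485020382 = 0x5FEEEC295E966ADE; invert → 0xA01113D6A1699521; add 1 → 0xA01113D6A1699522.
Split into bytes (most-significant first): A0 11 13 D6 A1 69 95 22.
In big-endian order the high byte comes first in memory.
So the memory order matches the most-significant-first order: A0 11 13 D6 A1 69 95 22.

A0 11 13 D6 A1 69 95 22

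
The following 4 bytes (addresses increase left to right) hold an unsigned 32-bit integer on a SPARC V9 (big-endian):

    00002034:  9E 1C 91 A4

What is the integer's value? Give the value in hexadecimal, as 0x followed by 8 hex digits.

0x9E1C91A4

In big-endian order the high byte comes first in memory.
The bytes are already most-significant first: 0x9E1C91A4.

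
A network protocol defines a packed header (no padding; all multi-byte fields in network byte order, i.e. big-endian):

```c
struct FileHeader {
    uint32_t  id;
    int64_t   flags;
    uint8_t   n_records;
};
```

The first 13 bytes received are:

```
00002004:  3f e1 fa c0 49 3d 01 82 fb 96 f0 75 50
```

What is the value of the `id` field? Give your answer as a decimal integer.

`id` is the first field, at byte offset 0, occupying 4 bytes.
Bytes at offsets 0..3: 3F E1 FA C0.
In big-endian order the high byte comes first in memory.
The bytes are already most-significant first: 0x3FE1FAC0.
0x3FE1FAC0 = 1071774400.

1071774400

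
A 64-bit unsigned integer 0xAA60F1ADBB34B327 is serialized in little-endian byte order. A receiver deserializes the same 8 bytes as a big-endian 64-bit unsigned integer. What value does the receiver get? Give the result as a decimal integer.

2860688168992202922

Stored little-endian, the bytes at ascending addresses are 27 B3 34 BB AD F1 60 AA.
Read back as big-endian, the last byte is least significant, giving 0x27B334BBADF160AA.
0x27B334BBADF160AA = 2860688168992202922.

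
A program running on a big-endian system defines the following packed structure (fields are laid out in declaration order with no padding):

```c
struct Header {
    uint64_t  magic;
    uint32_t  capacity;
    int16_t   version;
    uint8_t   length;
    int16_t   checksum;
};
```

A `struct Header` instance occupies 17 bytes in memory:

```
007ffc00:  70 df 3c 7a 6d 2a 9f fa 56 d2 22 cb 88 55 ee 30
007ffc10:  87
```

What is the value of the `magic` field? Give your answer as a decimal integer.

8133285948569591802

`magic` is the first field, at byte offset 0, occupying 8 bytes.
Bytes at offsets 0..7: 70 DF 3C 7A 6D 2A 9F FA.
Big-endian: lowest address holds the most-significant byte.
The bytes are already most-significant first: 0x70DF3C7A6D2A9FFA.
0x70DF3C7A6D2A9FFA = 8133285948569591802.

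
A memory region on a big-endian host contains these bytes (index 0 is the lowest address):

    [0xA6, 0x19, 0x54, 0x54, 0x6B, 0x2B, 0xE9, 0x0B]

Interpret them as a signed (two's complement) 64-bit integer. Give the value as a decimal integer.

Big-endian: lowest address holds the most-significant byte.
The bytes are already most-significant first: 0xA61954546B2BE90B.
Top bit is set, so as a signed 64-bit value this is 0xA61954546B2BE90B − 2^64 = -6478053867443721973.

-6478053867443721973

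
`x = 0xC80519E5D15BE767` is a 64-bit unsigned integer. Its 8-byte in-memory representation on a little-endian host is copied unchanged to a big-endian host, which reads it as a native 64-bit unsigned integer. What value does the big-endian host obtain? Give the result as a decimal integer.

Stored little-endian, the bytes at ascending addresses are 67 E7 5B D1 E5 19 05 C8.
Read back as big-endian, the last byte is least significant, giving 0x67E75BD1E51905C8.
0x67E75BD1E51905C8 = 7487053862576653768.

7487053862576653768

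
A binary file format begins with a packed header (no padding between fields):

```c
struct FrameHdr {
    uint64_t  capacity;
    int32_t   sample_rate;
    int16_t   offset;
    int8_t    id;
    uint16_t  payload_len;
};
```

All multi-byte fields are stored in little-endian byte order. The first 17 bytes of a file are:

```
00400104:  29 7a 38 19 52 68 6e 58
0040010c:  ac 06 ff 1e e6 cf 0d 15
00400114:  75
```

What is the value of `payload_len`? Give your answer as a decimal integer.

`payload_len` follows `capacity` (8 B), `sample_rate` (4 B), `offset` (2 B), `id` (1 B), so it starts at offset 8 + 4 + 2 + 1 = 15 and occupies 2 bytes.
Bytes at offsets 15..16: 15 75.
Little-endian stores the least-significant byte at the lowest address.
Reassemble most-significant byte first: 75 15 → 0x7515.
0x7515 = 29973.

29973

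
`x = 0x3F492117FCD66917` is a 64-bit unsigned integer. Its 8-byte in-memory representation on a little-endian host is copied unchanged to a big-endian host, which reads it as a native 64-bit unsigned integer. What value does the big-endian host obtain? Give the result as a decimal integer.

1687115913635121471

Stored little-endian, the bytes at ascending addresses are 17 69 D6 FC 17 21 49 3F.
Read back as big-endian, the last byte is least significant, giving 0x1769D6FC1721493F.
0x1769D6FC1721493F = 1687115913635121471.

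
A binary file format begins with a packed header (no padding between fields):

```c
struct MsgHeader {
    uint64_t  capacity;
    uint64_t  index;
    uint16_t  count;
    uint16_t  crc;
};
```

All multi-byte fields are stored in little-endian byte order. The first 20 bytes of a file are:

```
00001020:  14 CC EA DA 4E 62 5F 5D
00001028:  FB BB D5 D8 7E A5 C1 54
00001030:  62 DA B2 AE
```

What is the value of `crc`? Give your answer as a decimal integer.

`crc` follows `capacity` (8 B), `index` (8 B), `count` (2 B), so it starts at offset 8 + 8 + 2 = 18 and occupies 2 bytes.
Bytes at offsets 18..19: B2 AE.
In little-endian order the low byte comes first in memory.
Reassemble most-significant byte first: AE B2 → 0xAEB2.
0xAEB2 = 44722.

44722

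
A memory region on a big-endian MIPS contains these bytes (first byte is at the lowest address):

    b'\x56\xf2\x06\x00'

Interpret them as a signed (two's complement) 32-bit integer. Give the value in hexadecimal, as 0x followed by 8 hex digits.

In big-endian order the high byte comes first in memory.
The bytes are already most-significant first: 0x56F20600.

0x56F20600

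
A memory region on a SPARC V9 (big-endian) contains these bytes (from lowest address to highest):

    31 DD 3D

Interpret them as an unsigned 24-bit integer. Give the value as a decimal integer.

3267901

Big-endian: lowest address holds the most-significant byte.
The bytes are already most-significant first: 0x31DD3D.
0x31DD3D = 3267901.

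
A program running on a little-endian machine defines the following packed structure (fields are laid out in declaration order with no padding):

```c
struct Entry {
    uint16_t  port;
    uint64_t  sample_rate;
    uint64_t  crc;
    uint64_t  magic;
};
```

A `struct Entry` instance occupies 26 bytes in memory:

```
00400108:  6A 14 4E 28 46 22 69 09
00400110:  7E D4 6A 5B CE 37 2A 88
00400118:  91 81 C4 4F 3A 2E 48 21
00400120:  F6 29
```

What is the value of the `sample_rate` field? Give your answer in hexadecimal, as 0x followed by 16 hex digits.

0xD47E09692246284E

`sample_rate` follows `port` (2 bytes), so it starts at byte offset 2 and occupies 8 bytes.
Bytes at offsets 2..9: 4E 28 46 22 69 09 7E D4.
Little-endian: lowest address holds the least-significant byte.
Reassemble most-significant byte first: D4 7E 09 69 22 46 28 4E → 0xD47E09692246284E.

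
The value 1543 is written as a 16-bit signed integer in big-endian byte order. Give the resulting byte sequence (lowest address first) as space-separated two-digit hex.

06 07

1543 in hexadecimal, padded to 16 bits, is 0x0607.
Split into bytes (most-significant first): 06 07.
In big-endian order the high byte comes first in memory.
So the memory order matches the most-significant-first order: 06 07.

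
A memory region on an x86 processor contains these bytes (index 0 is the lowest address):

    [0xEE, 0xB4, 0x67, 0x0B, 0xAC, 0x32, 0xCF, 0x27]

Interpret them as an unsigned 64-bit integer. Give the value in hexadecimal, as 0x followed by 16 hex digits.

In little-endian order the low byte comes first in memory.
Reassemble most-significant byte first: 27 CF 32 AC 0B 67 B4 EE → 0x27CF32AC0B67B4EE.

0x27CF32AC0B67B4EE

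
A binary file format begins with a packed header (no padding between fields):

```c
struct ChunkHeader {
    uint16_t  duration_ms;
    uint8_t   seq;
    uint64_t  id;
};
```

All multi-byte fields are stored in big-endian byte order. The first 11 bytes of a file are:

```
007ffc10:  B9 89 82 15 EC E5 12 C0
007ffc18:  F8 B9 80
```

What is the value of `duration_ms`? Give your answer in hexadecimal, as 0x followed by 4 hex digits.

`duration_ms` is the first field, at byte offset 0, occupying 2 bytes.
Bytes at offsets 0..1: B9 89.
Big-endian stores the most-significant byte at the lowest address.
The bytes are already most-significant first: 0xB989.

0xB989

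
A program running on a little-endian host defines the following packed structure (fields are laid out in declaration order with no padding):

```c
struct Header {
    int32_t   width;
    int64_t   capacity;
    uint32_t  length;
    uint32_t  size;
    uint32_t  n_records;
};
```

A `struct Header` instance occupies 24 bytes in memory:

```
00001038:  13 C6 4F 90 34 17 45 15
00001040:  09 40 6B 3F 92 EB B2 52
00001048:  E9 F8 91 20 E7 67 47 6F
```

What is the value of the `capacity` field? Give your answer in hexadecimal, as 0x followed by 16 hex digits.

0x3F6B400915451734

`capacity` follows `width` (4 bytes), so it starts at byte offset 4 and occupies 8 bytes.
Bytes at offsets 4..11: 34 17 45 15 09 40 6B 3F.
Little-endian: lowest address holds the least-significant byte.
Reassemble most-significant byte first: 3F 6B 40 09 15 45 17 34 → 0x3F6B400915451734.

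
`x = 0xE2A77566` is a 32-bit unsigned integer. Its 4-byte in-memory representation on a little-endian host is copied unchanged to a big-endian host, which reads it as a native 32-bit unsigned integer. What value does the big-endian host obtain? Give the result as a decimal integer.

1718986722

Stored little-endian, the bytes at ascending addresses are 66 75 A7 E2.
Read back as big-endian, the last byte is least significant, giving 0x6675A7E2.
0x6675A7E2 = 1718986722.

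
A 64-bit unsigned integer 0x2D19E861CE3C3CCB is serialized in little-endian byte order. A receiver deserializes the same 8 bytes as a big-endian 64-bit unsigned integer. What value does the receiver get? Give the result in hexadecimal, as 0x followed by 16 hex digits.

Stored little-endian, the bytes at ascending addresses are CB 3C 3C CE 61 E8 19 2D.
Read back as big-endian, the last byte is least significant, giving 0xCB3C3CCE61E8192D.

0xCB3C3CCE61E8192D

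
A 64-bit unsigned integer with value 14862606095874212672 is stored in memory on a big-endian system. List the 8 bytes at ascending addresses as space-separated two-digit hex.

CE 42 95 7F AD 23 43 40

14862606095874212672 in hexadecimal, padded to 64 bits, is 0xCE42957FAD234340.
Split into bytes (most-significant first): CE 42 95 7F AD 23 43 40.
In big-endian order the high byte comes first in memory.
So the memory order matches the most-significant-first order: CE 42 95 7F AD 23 43 40.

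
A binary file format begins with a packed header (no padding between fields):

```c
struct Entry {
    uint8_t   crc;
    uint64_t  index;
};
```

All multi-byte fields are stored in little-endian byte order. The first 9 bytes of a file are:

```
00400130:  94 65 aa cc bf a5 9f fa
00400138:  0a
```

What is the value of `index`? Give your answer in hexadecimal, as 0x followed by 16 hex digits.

`index` follows `crc` (1 byte), so it starts at byte offset 1 and occupies 8 bytes.
Bytes at offsets 1..8: 65 AA CC BF A5 9F FA 0A.
Little-endian: lowest address holds the least-significant byte.
Reassemble most-significant byte first: 0A FA 9F A5 BF CC AA 65 → 0x0AFA9FA5BFCCAA65.

0x0AFA9FA5BFCCAA65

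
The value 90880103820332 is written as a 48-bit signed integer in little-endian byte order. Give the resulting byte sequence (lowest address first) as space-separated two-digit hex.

90880103820332 in hexadecimal, padded to 48 bits, is 0x52A7AC4E2C2C.
Split into bytes (most-significant first): 52 A7 AC 4E 2C 2C.
Little-endian: lowest address holds the least-significant byte.
So at ascending addresses the bytes are 2C 2C 4E AC A7 52.

2C 2C 4E AC A7 52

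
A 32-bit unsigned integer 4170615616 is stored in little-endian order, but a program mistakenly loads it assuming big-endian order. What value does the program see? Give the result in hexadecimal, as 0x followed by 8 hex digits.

4170615616 in 32-bit hexadecimal is 0xF8968B40.
Stored little-endian, the bytes at ascending addresses are 40 8B 96 F8.
Read back as big-endian, the last byte is least significant, giving 0x408B96F8.

0x408B96F8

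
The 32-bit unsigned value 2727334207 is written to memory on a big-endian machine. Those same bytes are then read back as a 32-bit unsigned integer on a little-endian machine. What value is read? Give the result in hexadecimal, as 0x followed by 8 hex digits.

0x3FD18FA2

2727334207 in 32-bit hexadecimal is 0xA28FD13F.
Stored big-endian, the bytes at ascending addresses are A2 8F D1 3F.
Read back as little-endian, the first byte is least significant, giving 0x3FD18FA2.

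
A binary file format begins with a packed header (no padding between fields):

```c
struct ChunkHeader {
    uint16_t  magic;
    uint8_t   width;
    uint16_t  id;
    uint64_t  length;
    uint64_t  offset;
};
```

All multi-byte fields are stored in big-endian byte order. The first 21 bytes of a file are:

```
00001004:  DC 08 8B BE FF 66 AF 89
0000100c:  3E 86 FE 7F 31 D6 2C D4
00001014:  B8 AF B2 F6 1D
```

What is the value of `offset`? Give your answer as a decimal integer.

15432943912778659357

`offset` follows `magic` (2 B), `width` (1 B), `id` (2 B), `length` (8 B), so it starts at offset 2 + 1 + 2 + 8 = 13 and occupies 8 bytes.
Bytes at offsets 13..20: D6 2C D4 B8 AF B2 F6 1D.
Big-endian stores the most-significant byte at the lowest address.
The bytes are already most-significant first: 0xD62CD4B8AFB2F61D.
0xD62CD4B8AFB2F61D = 15432943912778659357.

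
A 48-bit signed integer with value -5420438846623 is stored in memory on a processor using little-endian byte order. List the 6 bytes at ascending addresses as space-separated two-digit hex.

Two's complement of -5420438846623 in 48 bits: 5420438846623 = 0x04EE0B54FC9F; invert → 0xFB11F4AB0360; add 1 → 0xFB11F4AB0361.
Split into bytes (most-significant first): FB 11 F4 AB 03 61.
In little-endian order the low byte comes first in memory.
So at ascending addresses the bytes are 61 03 AB F4 11 FB.

61 03 AB F4 11 FB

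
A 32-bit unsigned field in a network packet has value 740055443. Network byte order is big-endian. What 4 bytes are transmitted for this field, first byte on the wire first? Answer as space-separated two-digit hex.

740055443 in hexadecimal, padded to 32 bits, is 0x2C1C5993.
Split into bytes (most-significant first): 2C 1C 59 93.
In big-endian order the high byte comes first in memory.
So the memory order matches the most-significant-first order: 2C 1C 59 93.

2C 1C 59 93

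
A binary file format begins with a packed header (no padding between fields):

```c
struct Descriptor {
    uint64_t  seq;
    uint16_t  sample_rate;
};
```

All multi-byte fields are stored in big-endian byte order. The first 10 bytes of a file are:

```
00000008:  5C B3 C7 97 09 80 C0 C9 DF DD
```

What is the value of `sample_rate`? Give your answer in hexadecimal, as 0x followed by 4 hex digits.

0xDFDD

`sample_rate` follows `seq` (8 bytes), so it starts at byte offset 8 and occupies 2 bytes.
Bytes at offsets 8..9: DF DD.
Big-endian: lowest address holds the most-significant byte.
The bytes are already most-significant first: 0xDFDD.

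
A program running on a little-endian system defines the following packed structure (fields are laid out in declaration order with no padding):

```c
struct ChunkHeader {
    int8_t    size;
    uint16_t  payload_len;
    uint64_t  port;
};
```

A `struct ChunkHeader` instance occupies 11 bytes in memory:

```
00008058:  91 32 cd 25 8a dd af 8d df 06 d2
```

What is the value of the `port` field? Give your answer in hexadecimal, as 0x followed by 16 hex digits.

0xD206DF8DAFDD8A25

`port` follows `size` (1 B), `payload_len` (2 B), so it starts at offset 1 + 2 = 3 and occupies 8 bytes.
Bytes at offsets 3..10: 25 8A DD AF 8D DF 06 D2.
In little-endian order the low byte comes first in memory.
Reassemble most-significant byte first: D2 06 DF 8D AF DD 8A 25 → 0xD206DF8DAFDD8A25.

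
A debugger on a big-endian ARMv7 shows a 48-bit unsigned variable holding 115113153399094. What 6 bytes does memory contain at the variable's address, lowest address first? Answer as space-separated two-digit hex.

115113153399094 in hexadecimal, padded to 48 bits, is 0x68B1DE9E0936.
Split into bytes (most-significant first): 68 B1 DE 9E 09 36.
Big-endian stores the most-significant byte at the lowest address.
So the memory order matches the most-significant-first order: 68 B1 DE 9E 09 36.

68 B1 DE 9E 09 36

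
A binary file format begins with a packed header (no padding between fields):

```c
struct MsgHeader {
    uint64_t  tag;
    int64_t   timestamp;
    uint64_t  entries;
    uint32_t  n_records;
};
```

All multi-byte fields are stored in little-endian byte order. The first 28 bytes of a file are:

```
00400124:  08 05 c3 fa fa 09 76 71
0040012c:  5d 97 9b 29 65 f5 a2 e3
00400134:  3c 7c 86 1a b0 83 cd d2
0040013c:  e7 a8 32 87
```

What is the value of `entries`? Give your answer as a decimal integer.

15189941910573055036

`entries` follows `tag` (8 B), `timestamp` (8 B), so it starts at offset 8 + 8 = 16 and occupies 8 bytes.
Bytes at offsets 16..23: 3C 7C 86 1A B0 83 CD D2.
Little-endian stores the least-significant byte at the lowest address.
Reassemble most-significant byte first: D2 CD 83 B0 1A 86 7C 3C → 0xD2CD83B01A867C3C.
0xD2CD83B01A867C3C = 15189941910573055036.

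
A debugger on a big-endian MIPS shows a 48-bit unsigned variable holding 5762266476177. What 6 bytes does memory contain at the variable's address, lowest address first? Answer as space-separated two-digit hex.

5762266476177 in hexadecimal, padded to 48 bits, is 0x053DA1D8AE91.
Split into bytes (most-significant first): 05 3D A1 D8 AE 91.
In big-endian order the high byte comes first in memory.
So the memory order matches the most-significant-first order: 05 3D A1 D8 AE 91.

05 3D A1 D8 AE 91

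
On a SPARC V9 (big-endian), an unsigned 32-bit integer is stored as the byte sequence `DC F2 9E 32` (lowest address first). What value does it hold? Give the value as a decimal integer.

3706887730

In big-endian order the high byte comes first in memory.
The bytes are already most-significant first: 0xDCF29E32.
0xDCF29E32 = 3706887730.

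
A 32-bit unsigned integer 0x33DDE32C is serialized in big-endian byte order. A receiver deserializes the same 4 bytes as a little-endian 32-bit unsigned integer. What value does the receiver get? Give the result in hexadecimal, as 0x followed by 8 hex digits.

0x2CE3DD33

Stored big-endian, the bytes at ascending addresses are 33 DD E3 2C.
Read back as little-endian, the first byte is least significant, giving 0x2CE3DD33.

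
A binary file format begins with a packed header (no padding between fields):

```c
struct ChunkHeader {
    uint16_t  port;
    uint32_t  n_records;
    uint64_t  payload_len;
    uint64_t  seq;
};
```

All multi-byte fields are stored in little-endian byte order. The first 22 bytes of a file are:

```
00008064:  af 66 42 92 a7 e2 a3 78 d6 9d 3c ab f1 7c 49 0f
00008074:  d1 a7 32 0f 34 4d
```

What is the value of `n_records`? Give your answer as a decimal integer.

3802632770

`n_records` follows `port` (2 bytes), so it starts at byte offset 2 and occupies 4 bytes.
Bytes at offsets 2..5: 42 92 A7 E2.
Little-endian: lowest address holds the least-significant byte.
Reassemble most-significant byte first: E2 A7 92 42 → 0xE2A79242.
0xE2A79242 = 3802632770.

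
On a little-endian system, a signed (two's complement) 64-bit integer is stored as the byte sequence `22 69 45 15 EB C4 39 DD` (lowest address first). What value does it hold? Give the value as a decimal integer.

Little-endian: lowest address holds the least-significant byte.
Reassemble most-significant byte first: DD 39 C4 EB 15 45 69 22 → 0xDD39C4EB15456922.
Top bit is set, so as a signed 64-bit value this is 0xDD39C4EB15456922 − 2^64 = -2505755203701741278.

-2505755203701741278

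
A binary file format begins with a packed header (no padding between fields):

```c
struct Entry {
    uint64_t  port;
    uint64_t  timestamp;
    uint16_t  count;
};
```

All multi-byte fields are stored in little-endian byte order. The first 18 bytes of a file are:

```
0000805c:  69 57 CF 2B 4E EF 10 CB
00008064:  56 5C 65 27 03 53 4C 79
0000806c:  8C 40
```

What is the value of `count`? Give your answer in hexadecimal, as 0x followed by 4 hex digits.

0x408C

`count` follows `port` (8 B), `timestamp` (8 B), so it starts at offset 8 + 8 = 16 and occupies 2 bytes.
Bytes at offsets 16..17: 8C 40.
In little-endian order the low byte comes first in memory.
Reassemble most-significant byte first: 40 8C → 0x408C.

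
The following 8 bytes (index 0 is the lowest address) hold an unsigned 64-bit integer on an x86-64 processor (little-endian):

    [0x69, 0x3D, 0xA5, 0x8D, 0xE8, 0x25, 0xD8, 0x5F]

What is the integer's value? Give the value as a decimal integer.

In little-endian order the low byte comes first in memory.
Reassemble most-significant byte first: 5F D8 25 E8 8D A5 3D 69 → 0x5FD825E88DA53D69.
0x5FD825E88DA53D69 = 6906311709311712617.

6906311709311712617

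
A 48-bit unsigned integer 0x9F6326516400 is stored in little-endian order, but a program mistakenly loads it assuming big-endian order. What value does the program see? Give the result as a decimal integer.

430858199967

Stored little-endian, the bytes at ascending addresses are 00 64 51 26 63 9F.
Read back as big-endian, the last byte is least significant, giving 0x00645126639F.
0x00645126639F = 430858199967.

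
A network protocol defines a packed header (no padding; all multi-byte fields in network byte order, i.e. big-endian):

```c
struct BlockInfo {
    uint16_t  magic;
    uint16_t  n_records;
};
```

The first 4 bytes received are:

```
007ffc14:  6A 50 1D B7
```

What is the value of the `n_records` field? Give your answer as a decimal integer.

7607

`n_records` follows `magic` (2 bytes), so it starts at byte offset 2 and occupies 2 bytes.
Bytes at offsets 2..3: 1D B7.
Big-endian stores the most-significant byte at the lowest address.
The bytes are already most-significant first: 0x1DB7.
0x1DB7 = 7607.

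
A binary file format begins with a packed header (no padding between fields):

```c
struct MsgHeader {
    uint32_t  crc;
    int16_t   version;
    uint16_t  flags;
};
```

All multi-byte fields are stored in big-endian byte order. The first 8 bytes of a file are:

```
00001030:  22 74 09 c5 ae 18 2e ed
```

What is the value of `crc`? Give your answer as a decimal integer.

578030021

`crc` is the first field, at byte offset 0, occupying 4 bytes.
Bytes at offsets 0..3: 22 74 09 C5.
Big-endian: lowest address holds the most-significant byte.
The bytes are already most-significant first: 0x227409C5.
0x227409C5 = 578030021.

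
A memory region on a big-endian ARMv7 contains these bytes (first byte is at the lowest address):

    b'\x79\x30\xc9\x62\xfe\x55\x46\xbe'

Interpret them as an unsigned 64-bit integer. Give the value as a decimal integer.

In big-endian order the high byte comes first in memory.
The bytes are already most-significant first: 0x7930C962FE5546BE.
0x7930C962FE5546BE = 8732701104482371262.

8732701104482371262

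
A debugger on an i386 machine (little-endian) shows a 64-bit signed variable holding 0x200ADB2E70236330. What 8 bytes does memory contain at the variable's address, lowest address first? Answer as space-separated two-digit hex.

Split into bytes (most-significant first): 20 0A DB 2E 70 23 63 30.
Little-endian: lowest address holds the least-significant byte.
So at ascending addresses the bytes are 30 63 23 70 2E DB 0A 20.

30 63 23 70 2E DB 0A 20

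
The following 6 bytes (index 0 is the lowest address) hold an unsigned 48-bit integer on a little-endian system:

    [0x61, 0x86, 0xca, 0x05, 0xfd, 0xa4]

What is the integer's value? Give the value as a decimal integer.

In little-endian order the low byte comes first in memory.
Reassemble most-significant byte first: A4 FD 05 CA 86 61 → 0xA4FD05CA8661.
0xA4FD05CA8661 = 181406630839905.

181406630839905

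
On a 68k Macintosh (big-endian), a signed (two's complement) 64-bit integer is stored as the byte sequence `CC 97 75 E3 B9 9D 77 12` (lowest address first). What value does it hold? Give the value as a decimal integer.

-3704362547556813038

Big-endian: lowest address holds the most-significant byte.
The bytes are already most-significant first: 0xCC9775E3B99D7712.
Top bit is set, so as a signed 64-bit value this is 0xCC9775E3B99D7712 − 2^64 = -3704362547556813038.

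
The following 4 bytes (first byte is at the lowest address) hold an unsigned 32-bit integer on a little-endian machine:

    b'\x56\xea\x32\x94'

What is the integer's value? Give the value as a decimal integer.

2486364758

In little-endian order the low byte comes first in memory.
Reassemble most-significant byte first: 94 32 EA 56 → 0x9432EA56.
0x9432EA56 = 2486364758.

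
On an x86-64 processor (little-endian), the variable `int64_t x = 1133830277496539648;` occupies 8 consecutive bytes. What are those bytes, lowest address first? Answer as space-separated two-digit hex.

00 8A C3 4D A1 2C BC 0F

1133830277496539648 in hexadecimal, padded to 64 bits, is 0x0FBC2CA14DC38A00.
Split into bytes (most-significant first): 0F BC 2C A1 4D C3 8A 00.
In little-endian order the low byte comes first in memory.
So at ascending addresses the bytes are 00 8A C3 4D A1 2C BC 0F.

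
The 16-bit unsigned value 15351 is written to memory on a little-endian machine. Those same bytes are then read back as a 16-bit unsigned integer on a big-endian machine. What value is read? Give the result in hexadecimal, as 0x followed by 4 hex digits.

0xF73B

15351 in 16-bit hexadecimal is 0x3BF7.
Stored little-endian, the bytes at ascending addresses are F7 3B.
Read back as big-endian, the last byte is least significant, giving 0xF73B.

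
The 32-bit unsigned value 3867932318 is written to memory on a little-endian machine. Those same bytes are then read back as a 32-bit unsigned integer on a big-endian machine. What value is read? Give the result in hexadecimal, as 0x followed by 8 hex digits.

3867932318 in 32-bit hexadecimal is 0xE68BF69E.
Stored little-endian, the bytes at ascending addresses are 9E F6 8B E6.
Read back as big-endian, the last byte is least significant, giving 0x9EF68BE6.

0x9EF68BE6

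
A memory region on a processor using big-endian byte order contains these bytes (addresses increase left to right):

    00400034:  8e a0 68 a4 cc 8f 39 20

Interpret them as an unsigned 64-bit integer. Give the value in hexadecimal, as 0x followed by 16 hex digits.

0x8EA068A4CC8F3920

Big-endian: lowest address holds the most-significant byte.
The bytes are already most-significant first: 0x8EA068A4CC8F3920.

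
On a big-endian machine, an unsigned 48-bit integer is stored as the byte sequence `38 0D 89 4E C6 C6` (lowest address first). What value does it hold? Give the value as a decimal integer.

61630789371590

Big-endian stores the most-significant byte at the lowest address.
The bytes are already most-significant first: 0x380D894EC6C6.
0x380D894EC6C6 = 61630789371590.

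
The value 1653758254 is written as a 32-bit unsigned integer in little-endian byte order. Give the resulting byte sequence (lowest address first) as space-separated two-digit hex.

2E 59 92 62

1653758254 in hexadecimal, padded to 32 bits, is 0x6292592E.
Split into bytes (most-significant first): 62 92 59 2E.
Little-endian: lowest address holds the least-significant byte.
So at ascending addresses the bytes are 2E 59 92 62.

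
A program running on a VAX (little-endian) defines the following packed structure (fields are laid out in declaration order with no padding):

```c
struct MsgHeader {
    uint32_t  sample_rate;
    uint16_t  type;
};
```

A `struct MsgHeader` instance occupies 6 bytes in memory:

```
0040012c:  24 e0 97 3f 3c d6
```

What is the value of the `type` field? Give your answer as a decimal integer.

`type` follows `sample_rate` (4 bytes), so it starts at byte offset 4 and occupies 2 bytes.
Bytes at offsets 4..5: 3C D6.
Little-endian stores the least-significant byte at the lowest address.
Reassemble most-significant byte first: D6 3C → 0xD63C.
0xD63C = 54844.

54844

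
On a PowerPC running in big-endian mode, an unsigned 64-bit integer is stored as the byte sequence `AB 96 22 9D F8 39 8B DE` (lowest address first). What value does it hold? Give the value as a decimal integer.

In big-endian order the high byte comes first in memory.
The bytes are already most-significant first: 0xAB96229DF8398BDE.
0xAB96229DF8398BDE = 12364107888862006238.

12364107888862006238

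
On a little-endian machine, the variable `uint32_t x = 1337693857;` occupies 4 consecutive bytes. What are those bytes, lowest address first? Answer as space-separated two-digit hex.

1337693857 in hexadecimal, padded to 32 bits, is 0x4FBB96A1.
Split into bytes (most-significant first): 4F BB 96 A1.
Little-endian stores the least-significant byte at the lowest address.
So at ascending addresses the bytes are A1 96 BB 4F.

A1 96 BB 4F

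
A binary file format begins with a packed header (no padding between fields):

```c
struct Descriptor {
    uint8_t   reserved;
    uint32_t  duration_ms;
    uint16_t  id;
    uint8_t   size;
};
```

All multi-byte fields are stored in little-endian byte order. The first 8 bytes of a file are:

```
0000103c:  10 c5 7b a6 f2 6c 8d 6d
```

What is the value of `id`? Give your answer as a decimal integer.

36204

`id` follows `reserved` (1 B), `duration_ms` (4 B), so it starts at offset 1 + 4 = 5 and occupies 2 bytes.
Bytes at offsets 5..6: 6C 8D.
Little-endian stores the least-significant byte at the lowest address.
Reassemble most-significant byte first: 8D 6C → 0x8D6C.
0x8D6C = 36204.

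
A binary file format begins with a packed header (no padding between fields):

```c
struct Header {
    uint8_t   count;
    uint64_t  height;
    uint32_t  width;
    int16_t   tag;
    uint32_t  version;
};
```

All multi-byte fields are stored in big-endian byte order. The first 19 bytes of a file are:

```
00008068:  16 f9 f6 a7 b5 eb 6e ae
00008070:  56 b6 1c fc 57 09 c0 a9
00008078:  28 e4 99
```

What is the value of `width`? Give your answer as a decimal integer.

3055352919

`width` follows `count` (1 B), `height` (8 B), so it starts at offset 1 + 8 = 9 and occupies 4 bytes.
Bytes at offsets 9..12: B6 1C FC 57.
Big-endian stores the most-significant byte at the lowest address.
The bytes are already most-significant first: 0xB61CFC57.
0xB61CFC57 = 3055352919.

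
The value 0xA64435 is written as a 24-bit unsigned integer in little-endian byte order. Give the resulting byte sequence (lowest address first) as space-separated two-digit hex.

35 44 A6

Split into bytes (most-significant first): A6 44 35.
Little-endian: lowest address holds the least-significant byte.
So at ascending addresses the bytes are 35 44 A6.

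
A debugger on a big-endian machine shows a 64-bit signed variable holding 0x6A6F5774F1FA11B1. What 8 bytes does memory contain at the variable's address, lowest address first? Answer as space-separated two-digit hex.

Split into bytes (most-significant first): 6A 6F 57 74 F1 FA 11 B1.
Big-endian stores the most-significant byte at the lowest address.
So the memory order matches the most-significant-first order: 6A 6F 57 74 F1 FA 11 B1.

6A 6F 57 74 F1 FA 11 B1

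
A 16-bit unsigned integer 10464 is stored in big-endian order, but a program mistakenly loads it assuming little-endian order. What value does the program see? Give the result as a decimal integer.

10464 in 16-bit hexadecimal is 0x28E0.
Stored big-endian, the bytes at ascending addresses are 28 E0.
Read back as little-endian, the first byte is least significant, giving 0xE028.
0xE028 = 57384.

57384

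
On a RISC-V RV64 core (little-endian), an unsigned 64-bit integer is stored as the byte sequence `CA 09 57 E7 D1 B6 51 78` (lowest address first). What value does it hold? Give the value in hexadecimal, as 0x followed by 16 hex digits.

0x7851B6D1E75709CA

In little-endian order the low byte comes first in memory.
Reassemble most-significant byte first: 78 51 B6 D1 E7 57 09 CA → 0x7851B6D1E75709CA.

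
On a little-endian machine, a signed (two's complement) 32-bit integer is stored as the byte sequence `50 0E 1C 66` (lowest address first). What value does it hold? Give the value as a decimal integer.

In little-endian order the low byte comes first in memory.
Reassemble most-significant byte first: 66 1C 0E 50 → 0x661C0E50.
0x661C0E50 = 1713114704.

1713114704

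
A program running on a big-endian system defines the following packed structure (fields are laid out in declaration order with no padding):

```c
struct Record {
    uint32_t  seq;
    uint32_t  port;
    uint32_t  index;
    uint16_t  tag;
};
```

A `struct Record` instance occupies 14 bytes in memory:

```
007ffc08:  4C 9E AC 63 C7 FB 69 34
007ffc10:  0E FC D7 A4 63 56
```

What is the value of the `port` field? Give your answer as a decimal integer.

3355142452

`port` follows `seq` (4 bytes), so it starts at byte offset 4 and occupies 4 bytes.
Bytes at offsets 4..7: C7 FB 69 34.
In big-endian order the high byte comes first in memory.
The bytes are already most-significant first: 0xC7FB6934.
0xC7FB6934 = 3355142452.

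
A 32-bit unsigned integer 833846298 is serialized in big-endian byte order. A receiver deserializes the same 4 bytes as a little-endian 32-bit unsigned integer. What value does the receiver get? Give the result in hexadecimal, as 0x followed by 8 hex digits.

833846298 in 32-bit hexadecimal is 0x31B37C1A.
Stored big-endian, the bytes at ascending addresses are 31 B3 7C 1A.
Read back as little-endian, the first byte is least significant, giving 0x1A7CB331.

0x1A7CB331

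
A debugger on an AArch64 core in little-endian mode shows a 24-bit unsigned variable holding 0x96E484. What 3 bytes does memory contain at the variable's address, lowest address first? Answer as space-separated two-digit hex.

84 E4 96

Split into bytes (most-significant first): 96 E4 84.
Little-endian stores the least-significant byte at the lowest address.
So at ascending addresses the bytes are 84 E4 96.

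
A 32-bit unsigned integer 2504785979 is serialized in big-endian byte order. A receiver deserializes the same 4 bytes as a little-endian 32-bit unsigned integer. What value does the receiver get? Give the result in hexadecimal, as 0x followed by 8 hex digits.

0x3B004C95

2504785979 in 32-bit hexadecimal is 0x954C003B.
Stored big-endian, the bytes at ascending addresses are 95 4C 00 3B.
Read back as little-endian, the first byte is least significant, giving 0x3B004C95.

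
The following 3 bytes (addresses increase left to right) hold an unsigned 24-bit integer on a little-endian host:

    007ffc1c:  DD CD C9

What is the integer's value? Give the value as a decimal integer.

Little-endian: lowest address holds the least-significant byte.
Reassemble most-significant byte first: C9 CD DD → 0xC9CDDD.
0xC9CDDD = 13225437.

13225437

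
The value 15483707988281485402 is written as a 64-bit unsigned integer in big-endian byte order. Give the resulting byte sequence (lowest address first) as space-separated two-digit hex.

D6 E1 2E 61 0F 65 68 5A

15483707988281485402 in hexadecimal, padded to 64 bits, is 0xD6E12E610F65685A.
Split into bytes (most-significant first): D6 E1 2E 61 0F 65 68 5A.
In big-endian order the high byte comes first in memory.
So the memory order matches the most-significant-first order: D6 E1 2E 61 0F 65 68 5A.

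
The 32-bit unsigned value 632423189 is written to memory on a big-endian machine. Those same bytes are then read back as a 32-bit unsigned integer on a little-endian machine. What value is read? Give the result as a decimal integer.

352563749

632423189 in 32-bit hexadecimal is 0x25B20315.
Stored big-endian, the bytes at ascending addresses are 25 B2 03 15.
Read back as little-endian, the first byte is least significant, giving 0x1503B225.
0x1503B225 = 352563749.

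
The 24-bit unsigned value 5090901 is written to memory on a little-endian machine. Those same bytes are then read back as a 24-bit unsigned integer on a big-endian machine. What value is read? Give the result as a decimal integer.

5090901 in 24-bit hexadecimal is 0x4DAE55.
Stored little-endian, the bytes at ascending addresses are 55 AE 4D.
Read back as big-endian, the last byte is least significant, giving 0x55AE4D.
0x55AE4D = 5615181.

5615181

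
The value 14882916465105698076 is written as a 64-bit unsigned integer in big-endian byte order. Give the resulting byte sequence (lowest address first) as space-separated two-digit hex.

CE 8A BD AC 04 6F FD 1C

14882916465105698076 in hexadecimal, padded to 64 bits, is 0xCE8ABDAC046FFD1C.
Split into bytes (most-significant first): CE 8A BD AC 04 6F FD 1C.
Big-endian: lowest address holds the most-significant byte.
So the memory order matches the most-significant-first order: CE 8A BD AC 04 6F FD 1C.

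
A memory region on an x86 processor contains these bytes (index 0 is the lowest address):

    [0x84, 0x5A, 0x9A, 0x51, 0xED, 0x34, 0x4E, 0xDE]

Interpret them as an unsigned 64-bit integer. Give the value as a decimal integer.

Little-endian stores the least-significant byte at the lowest address.
Reassemble most-significant byte first: DE 4E 34 ED 51 9A 5A 84 → 0xDE4E34ED519A5A84.
0xDE4E34ED519A5A84 = 16018799118484396676.

16018799118484396676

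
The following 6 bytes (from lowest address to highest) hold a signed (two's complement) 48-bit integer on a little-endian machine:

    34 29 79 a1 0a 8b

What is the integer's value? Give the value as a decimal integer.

-128597201704652

Little-endian: lowest address holds the least-significant byte.
Reassemble most-significant byte first: 8B 0A A1 79 29 34 → 0x8B0AA1792934.
Top bit is set, so as a signed 48-bit value this is 0x8B0AA1792934 − 2^48 = -128597201704652.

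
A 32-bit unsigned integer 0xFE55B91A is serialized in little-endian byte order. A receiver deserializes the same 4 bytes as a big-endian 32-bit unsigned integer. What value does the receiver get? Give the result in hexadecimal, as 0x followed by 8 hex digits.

Stored little-endian, the bytes at ascending addresses are 1A B9 55 FE.
Read back as big-endian, the last byte is least significant, giving 0x1AB955FE.

0x1AB955FE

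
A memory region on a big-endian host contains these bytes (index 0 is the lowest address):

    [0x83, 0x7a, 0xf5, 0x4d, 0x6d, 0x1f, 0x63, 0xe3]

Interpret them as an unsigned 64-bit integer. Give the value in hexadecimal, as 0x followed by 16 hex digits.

Big-endian: lowest address holds the most-significant byte.
The bytes are already most-significant first: 0x837AF54D6D1F63E3.

0x837AF54D6D1F63E3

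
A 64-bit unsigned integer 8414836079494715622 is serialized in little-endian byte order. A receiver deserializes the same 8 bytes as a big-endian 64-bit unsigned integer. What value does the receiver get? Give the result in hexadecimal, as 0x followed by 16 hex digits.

0xE6586CA1D480C774

8414836079494715622 in 64-bit hexadecimal is 0x74C780D4A16C58E6.
Stored little-endian, the bytes at ascending addresses are E6 58 6C A1 D4 80 C7 74.
Read back as big-endian, the last byte is least significant, giving 0xE6586CA1D480C774.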